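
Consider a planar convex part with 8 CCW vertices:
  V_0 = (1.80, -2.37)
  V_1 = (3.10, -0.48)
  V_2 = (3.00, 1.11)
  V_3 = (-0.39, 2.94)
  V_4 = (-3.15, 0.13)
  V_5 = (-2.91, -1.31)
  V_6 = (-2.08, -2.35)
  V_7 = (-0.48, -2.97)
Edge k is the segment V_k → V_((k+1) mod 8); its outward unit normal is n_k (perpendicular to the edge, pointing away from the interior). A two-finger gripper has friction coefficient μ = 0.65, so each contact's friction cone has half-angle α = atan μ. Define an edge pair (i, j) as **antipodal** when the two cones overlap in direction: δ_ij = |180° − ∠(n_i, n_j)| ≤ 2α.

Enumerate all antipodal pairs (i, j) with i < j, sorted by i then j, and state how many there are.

α = atan 0.65 = 33.02°;  2α = 66.05°
n_0 = (+0.8239, -0.5667)
n_1 = (+0.9980, +0.0628)
n_2 = (+0.4750, +0.8800)
n_3 = (-0.7134, +0.7007)
n_4 = (-0.9864, -0.1644)
n_5 = (-0.7816, -0.6238)
n_6 = (-0.3613, -0.9324)
n_7 = (+0.2545, -0.9671)
  (0,1): δ = 141.88°  ·
  (0,2): δ = 83.84°  ·
  (0,3): δ = 9.96°  ✓
  (0,4): δ = 43.98°  ✓
  (0,5): δ = 73.11°  ·
  (0,6): δ = 103.34°  ·
  (0,7): δ = 139.26°  ·
  (1,2): δ = 121.96°  ·
  (1,3): δ = 48.08°  ✓
  (1,4): δ = 5.86°  ✓
  (1,5): δ = 34.99°  ✓
  (1,6): δ = 65.22°  ✓
  (1,7): δ = 101.14°  ·
  (2,3): δ = 106.12°  ·
  (2,4): δ = 52.18°  ✓
  (2,5): δ = 23.05°  ✓
  (2,6): δ = 7.18°  ✓
  (2,7): δ = 43.10°  ✓
  (3,4): δ = 126.05°  ·
  (3,5): δ = 96.92°  ·
  (3,6): δ = 66.70°  ·
  (3,7): δ = 30.77°  ✓
  (4,5): δ = 150.87°  ·
  (4,6): δ = 120.64°  ·
  (4,7): δ = 84.72°  ·
  (5,6): δ = 149.77°  ·
  (5,7): δ = 113.85°  ·
  (6,7): δ = 144.08°  ·
antipodal pairs: 11

count = 11; pairs: (0,3), (0,4), (1,3), (1,4), (1,5), (1,6), (2,4), (2,5), (2,6), (2,7), (3,7)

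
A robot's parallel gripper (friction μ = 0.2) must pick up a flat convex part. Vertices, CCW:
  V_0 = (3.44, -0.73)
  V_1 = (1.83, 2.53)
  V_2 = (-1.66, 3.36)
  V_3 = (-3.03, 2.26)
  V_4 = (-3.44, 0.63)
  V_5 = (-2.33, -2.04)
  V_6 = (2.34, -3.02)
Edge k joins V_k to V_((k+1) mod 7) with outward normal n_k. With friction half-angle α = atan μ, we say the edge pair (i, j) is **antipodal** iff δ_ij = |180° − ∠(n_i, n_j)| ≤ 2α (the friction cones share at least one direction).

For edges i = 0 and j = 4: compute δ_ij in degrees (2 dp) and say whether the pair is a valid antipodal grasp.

δ = 3.71°, valid

α = atan 0.2 = 11.31°;  2α = 22.62°
edge 0: e_0 = (-1.61, +3.26);  n_0 = (+0.8966, +0.4428)
edge 4: e_4 = (+1.11, -2.67);  n_4 = (-0.9234, -0.3839)
∠(n_0, n_4) = 176.29°
δ = |180° − 176.29°| = 3.71°
3.71° ≤ 2α = 22.62°  →  valid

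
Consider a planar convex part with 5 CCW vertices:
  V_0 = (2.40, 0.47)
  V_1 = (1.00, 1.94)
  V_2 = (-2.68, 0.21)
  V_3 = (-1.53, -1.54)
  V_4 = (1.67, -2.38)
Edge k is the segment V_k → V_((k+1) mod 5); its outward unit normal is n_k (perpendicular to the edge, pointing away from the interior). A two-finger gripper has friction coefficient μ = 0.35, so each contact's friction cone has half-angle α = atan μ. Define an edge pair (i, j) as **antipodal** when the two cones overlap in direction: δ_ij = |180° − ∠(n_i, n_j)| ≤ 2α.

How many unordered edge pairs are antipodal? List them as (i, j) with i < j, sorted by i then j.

α = atan 0.35 = 19.29°;  2α = 38.58°
n_0 = (+0.7241, +0.6897)
n_1 = (-0.4254, +0.9050)
n_2 = (-0.8357, -0.5492)
n_3 = (-0.2539, -0.9672)
n_4 = (+0.9687, -0.2481)
  (0,1): δ = 108.42°  ·
  (0,2): δ = 10.29°  ✓
  (0,3): δ = 31.69°  ✓
  (0,4): δ = 122.03°  ·
  (1,2): δ = 81.87°  ·
  (1,3): δ = 39.89°  ·
  (1,4): δ = 50.45°  ·
  (2,3): δ = 138.02°  ·
  (2,4): δ = 47.68°  ·
  (3,4): δ = 89.66°  ·
antipodal pairs: 2

count = 2; pairs: (0,2), (0,3)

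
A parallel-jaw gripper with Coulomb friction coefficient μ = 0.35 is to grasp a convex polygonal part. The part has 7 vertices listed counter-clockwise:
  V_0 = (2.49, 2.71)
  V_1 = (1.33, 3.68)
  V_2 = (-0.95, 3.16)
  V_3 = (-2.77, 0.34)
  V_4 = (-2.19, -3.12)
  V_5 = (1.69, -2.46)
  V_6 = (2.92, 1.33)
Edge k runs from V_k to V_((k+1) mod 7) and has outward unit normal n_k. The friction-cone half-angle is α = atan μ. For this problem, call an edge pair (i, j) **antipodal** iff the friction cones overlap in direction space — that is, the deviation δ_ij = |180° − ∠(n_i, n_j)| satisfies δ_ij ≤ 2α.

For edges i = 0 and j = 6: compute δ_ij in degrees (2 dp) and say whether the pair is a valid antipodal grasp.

δ = 147.21°, invalid

α = atan 0.35 = 19.29°;  2α = 38.58°
edge 0: e_0 = (-1.16, +0.97);  n_0 = (+0.6415, +0.7671)
edge 6: e_6 = (-0.43, +1.38);  n_6 = (+0.9547, +0.2975)
∠(n_0, n_6) = 32.79°
δ = |180° − 32.79°| = 147.21°
147.21° > 2α = 38.58°  →  invalid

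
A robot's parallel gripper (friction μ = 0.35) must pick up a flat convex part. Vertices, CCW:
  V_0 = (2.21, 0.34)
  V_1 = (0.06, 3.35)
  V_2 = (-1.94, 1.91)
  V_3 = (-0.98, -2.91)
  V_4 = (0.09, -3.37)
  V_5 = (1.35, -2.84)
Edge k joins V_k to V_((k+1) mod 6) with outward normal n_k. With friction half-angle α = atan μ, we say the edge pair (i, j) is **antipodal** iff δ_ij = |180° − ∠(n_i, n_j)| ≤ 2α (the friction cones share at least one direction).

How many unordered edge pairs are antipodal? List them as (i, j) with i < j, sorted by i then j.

α = atan 0.35 = 19.29°;  2α = 38.58°
n_0 = (+0.8137, +0.5812)
n_1 = (-0.5843, +0.8115)
n_2 = (-0.9807, -0.1953)
n_3 = (-0.3950, -0.9187)
n_4 = (+0.3877, -0.9218)
n_5 = (+0.9653, -0.2611)
  (0,1): δ = 89.78°  ·
  (0,2): δ = 24.27°  ✓
  (0,3): δ = 31.20°  ✓
  (0,4): δ = 77.28°  ·
  (0,5): δ = 129.33°  ·
  (1,2): δ = 114.49°  ·
  (1,3): δ = 59.02°  ·
  (1,4): δ = 12.94°  ✓
  (1,5): δ = 39.11°  ·
  (2,3): δ = 124.53°  ·
  (2,4): δ = 78.45°  ·
  (2,5): δ = 26.40°  ✓
  (3,4): δ = 133.92°  ·
  (3,5): δ = 81.87°  ·
  (4,5): δ = 127.95°  ·
antipodal pairs: 4

count = 4; pairs: (0,2), (0,3), (1,4), (2,5)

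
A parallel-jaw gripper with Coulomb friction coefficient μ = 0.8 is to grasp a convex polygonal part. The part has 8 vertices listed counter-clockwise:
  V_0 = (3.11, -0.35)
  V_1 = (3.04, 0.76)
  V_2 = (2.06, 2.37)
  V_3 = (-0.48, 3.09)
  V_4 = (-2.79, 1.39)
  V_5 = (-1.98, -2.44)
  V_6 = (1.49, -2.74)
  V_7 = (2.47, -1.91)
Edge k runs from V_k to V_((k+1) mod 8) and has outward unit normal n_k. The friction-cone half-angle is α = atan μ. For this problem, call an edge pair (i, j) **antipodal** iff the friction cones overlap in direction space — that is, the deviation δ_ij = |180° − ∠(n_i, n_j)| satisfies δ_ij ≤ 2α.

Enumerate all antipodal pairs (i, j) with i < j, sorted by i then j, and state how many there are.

α = atan 0.8 = 38.66°;  2α = 77.32°
n_0 = (+0.9980, +0.0629)
n_1 = (+0.8542, +0.5199)
n_2 = (+0.2727, +0.9621)
n_3 = (-0.5927, +0.8054)
n_4 = (-0.9784, -0.2069)
n_5 = (-0.0861, -0.9963)
n_6 = (+0.6463, -0.7631)
n_7 = (+0.9252, -0.3796)
  (0,1): δ = 152.28°  ·
  (0,2): δ = 109.43°  ·
  (0,3): δ = 57.26°  ✓
  (0,4): δ = 8.33°  ✓
  (0,5): δ = 81.45°  ·
  (0,6): δ = 126.65°  ·
  (0,7): δ = 154.09°  ·
  (1,2): δ = 137.15°  ·
  (1,3): δ = 84.98°  ·
  (1,4): δ = 19.39°  ✓
  (1,5): δ = 53.73°  ✓
  (1,6): δ = 98.93°  ·
  (1,7): δ = 126.37°  ·
  (2,3): δ = 127.82°  ·
  (2,4): δ = 62.23°  ✓
  (2,5): δ = 10.88°  ✓
  (2,6): δ = 56.09°  ✓
  (2,7): δ = 83.52°  ·
  (3,4): δ = 114.41°  ·
  (3,5): δ = 41.29°  ✓
  (3,6): δ = 3.91°  ✓
  (3,7): δ = 31.34°  ✓
  (4,5): δ = 106.88°  ·
  (4,6): δ = 61.68°  ✓
  (4,7): δ = 34.25°  ✓
  (5,6): δ = 134.80°  ·
  (5,7): δ = 107.36°  ·
  (6,7): δ = 152.57°  ·
antipodal pairs: 12

count = 12; pairs: (0,3), (0,4), (1,4), (1,5), (2,4), (2,5), (2,6), (3,5), (3,6), (3,7), (4,6), (4,7)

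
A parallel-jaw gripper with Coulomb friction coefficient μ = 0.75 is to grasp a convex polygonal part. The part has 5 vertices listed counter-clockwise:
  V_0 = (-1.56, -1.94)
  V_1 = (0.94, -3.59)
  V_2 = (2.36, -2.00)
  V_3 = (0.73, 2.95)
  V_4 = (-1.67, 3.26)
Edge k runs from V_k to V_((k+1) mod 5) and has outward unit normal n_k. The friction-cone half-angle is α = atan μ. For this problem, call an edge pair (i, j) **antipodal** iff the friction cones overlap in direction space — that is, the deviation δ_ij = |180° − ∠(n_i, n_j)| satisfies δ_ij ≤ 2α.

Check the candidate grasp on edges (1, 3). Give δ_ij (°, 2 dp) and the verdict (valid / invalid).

δ = 55.59°, valid

α = atan 0.75 = 36.87°;  2α = 73.74°
edge 1: e_1 = (+1.42, +1.59);  n_1 = (+0.7459, -0.6661)
edge 3: e_3 = (-2.40, +0.31);  n_3 = (+0.1281, +0.9918)
∠(n_1, n_3) = 124.41°
δ = |180° − 124.41°| = 55.59°
55.59° ≤ 2α = 73.74°  →  valid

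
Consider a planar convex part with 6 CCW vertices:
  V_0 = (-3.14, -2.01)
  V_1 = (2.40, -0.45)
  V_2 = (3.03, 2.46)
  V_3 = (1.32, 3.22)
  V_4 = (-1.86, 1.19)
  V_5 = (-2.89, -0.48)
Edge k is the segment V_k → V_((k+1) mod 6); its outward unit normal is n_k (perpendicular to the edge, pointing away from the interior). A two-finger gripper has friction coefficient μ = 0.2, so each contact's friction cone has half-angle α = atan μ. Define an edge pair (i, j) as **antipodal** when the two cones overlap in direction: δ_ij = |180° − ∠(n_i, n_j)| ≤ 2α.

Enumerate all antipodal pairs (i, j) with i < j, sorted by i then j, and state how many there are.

α = atan 0.2 = 11.31°;  2α = 22.62°
n_0 = (+0.2710, -0.9626)
n_1 = (+0.9774, -0.2116)
n_2 = (+0.4061, +0.9138)
n_3 = (-0.5381, +0.8429)
n_4 = (-0.8511, +0.5250)
n_5 = (-0.9869, +0.1613)
  (0,1): δ = 117.94°  ·
  (0,2): δ = 39.69°  ·
  (0,3): δ = 16.83°  ✓
  (0,4): δ = 42.61°  ·
  (0,5): δ = 64.99°  ·
  (1,2): δ = 101.75°  ·
  (1,3): δ = 45.23°  ·
  (1,4): δ = 19.45°  ✓
  (1,5): δ = 2.94°  ✓
  (2,3): δ = 123.48°  ·
  (2,4): δ = 97.70°  ·
  (2,5): δ = 75.32°  ·
  (3,4): δ = 154.22°  ·
  (3,5): δ = 131.83°  ·
  (4,5): δ = 157.62°  ·
antipodal pairs: 3

count = 3; pairs: (0,3), (1,4), (1,5)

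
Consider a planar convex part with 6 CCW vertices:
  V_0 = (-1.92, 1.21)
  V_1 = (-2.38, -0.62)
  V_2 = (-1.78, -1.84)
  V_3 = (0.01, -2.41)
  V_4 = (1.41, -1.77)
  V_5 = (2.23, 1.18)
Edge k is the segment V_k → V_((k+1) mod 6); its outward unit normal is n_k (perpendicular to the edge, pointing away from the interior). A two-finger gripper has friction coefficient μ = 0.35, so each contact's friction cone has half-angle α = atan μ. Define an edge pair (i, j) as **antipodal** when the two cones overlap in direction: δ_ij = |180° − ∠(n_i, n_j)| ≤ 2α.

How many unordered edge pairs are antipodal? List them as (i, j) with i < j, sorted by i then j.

count = 3; pairs: (0,4), (2,5), (3,5)

α = atan 0.35 = 19.29°;  2α = 38.58°
n_0 = (-0.9698, +0.2438)
n_1 = (-0.8973, -0.4413)
n_2 = (-0.3034, -0.9529)
n_3 = (+0.4158, -0.9095)
n_4 = (+0.9635, -0.2678)
n_5 = (+0.0072, +1.0000)
  (0,1): δ = 139.70°  ·
  (0,2): δ = 93.55°  ·
  (0,3): δ = 51.32°  ·
  (0,4): δ = 1.42°  ✓
  (0,5): δ = 103.70°  ·
  (1,2): δ = 133.85°  ·
  (1,3): δ = 91.62°  ·
  (1,4): δ = 41.72°  ·
  (1,5): δ = 63.40°  ·
  (2,3): δ = 137.77°  ·
  (2,4): δ = 87.87°  ·
  (2,5): δ = 17.25°  ✓
  (3,4): δ = 130.10°  ·
  (3,5): δ = 24.98°  ✓
  (4,5): δ = 74.88°  ·
antipodal pairs: 3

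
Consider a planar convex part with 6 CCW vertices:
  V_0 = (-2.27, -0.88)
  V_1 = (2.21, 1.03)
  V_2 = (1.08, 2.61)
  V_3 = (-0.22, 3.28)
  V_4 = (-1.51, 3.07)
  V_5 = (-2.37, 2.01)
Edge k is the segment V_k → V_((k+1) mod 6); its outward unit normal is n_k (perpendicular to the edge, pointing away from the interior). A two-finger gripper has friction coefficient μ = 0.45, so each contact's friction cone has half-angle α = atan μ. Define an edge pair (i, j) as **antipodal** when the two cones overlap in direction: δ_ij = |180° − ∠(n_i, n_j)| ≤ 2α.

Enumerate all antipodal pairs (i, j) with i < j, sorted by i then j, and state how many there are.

count = 3; pairs: (0,3), (0,4), (1,5)

α = atan 0.45 = 24.23°;  2α = 48.46°
n_0 = (+0.3922, -0.9199)
n_1 = (+0.8134, +0.5817)
n_2 = (+0.4581, +0.8889)
n_3 = (-0.1607, +0.9870)
n_4 = (-0.7766, +0.6300)
n_5 = (-0.9994, -0.0346)
  (0,1): δ = 77.52°  ·
  (0,2): δ = 50.36°  ·
  (0,3): δ = 13.84°  ✓
  (0,4): δ = 27.86°  ✓
  (0,5): δ = 68.89°  ·
  (1,2): δ = 152.84°  ·
  (1,3): δ = 116.33°  ·
  (1,4): δ = 74.63°  ·
  (1,5): δ = 33.59°  ✓
  (2,3): δ = 143.49°  ·
  (2,4): δ = 101.79°  ·
  (2,5): δ = 60.75°  ·
  (3,4): δ = 138.30°  ·
  (3,5): δ = 97.26°  ·
  (4,5): δ = 138.97°  ·
antipodal pairs: 3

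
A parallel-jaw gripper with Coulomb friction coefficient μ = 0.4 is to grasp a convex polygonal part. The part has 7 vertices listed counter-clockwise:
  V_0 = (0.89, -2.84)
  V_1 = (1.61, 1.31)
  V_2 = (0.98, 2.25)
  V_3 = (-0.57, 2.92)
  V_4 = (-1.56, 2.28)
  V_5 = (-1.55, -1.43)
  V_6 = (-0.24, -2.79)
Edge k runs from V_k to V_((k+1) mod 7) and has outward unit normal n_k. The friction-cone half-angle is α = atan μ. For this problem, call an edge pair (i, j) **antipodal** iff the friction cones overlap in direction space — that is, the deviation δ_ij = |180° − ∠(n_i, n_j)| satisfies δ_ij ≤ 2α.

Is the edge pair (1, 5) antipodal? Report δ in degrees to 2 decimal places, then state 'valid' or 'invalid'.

α = atan 0.4 = 21.80°;  2α = 43.60°
edge 1: e_1 = (-0.63, +0.94);  n_1 = (+0.8307, +0.5567)
edge 5: e_5 = (+1.31, -1.36);  n_5 = (-0.7202, -0.6937)
∠(n_1, n_5) = 169.90°
δ = |180° − 169.90°| = 10.10°
10.10° ≤ 2α = 43.60°  →  valid

δ = 10.10°, valid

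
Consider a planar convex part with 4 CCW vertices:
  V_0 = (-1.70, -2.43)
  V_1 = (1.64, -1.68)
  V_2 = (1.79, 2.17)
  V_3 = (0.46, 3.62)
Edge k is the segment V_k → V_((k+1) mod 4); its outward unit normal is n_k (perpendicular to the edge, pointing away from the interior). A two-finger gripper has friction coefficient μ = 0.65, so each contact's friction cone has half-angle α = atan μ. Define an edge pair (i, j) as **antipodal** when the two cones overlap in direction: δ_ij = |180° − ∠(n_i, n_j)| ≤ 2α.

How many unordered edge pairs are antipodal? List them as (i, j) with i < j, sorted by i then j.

count = 4; pairs: (0,2), (0,3), (1,3), (2,3)

α = atan 0.65 = 33.02°;  2α = 66.05°
n_0 = (+0.2191, -0.9757)
n_1 = (+0.9992, -0.0389)
n_2 = (+0.7369, +0.6760)
n_3 = (-0.9418, +0.3362)
  (0,1): δ = 104.89°  ·
  (0,2): δ = 60.13°  ✓
  (0,3): δ = 57.70°  ✓
  (1,2): δ = 135.24°  ·
  (1,3): δ = 17.42°  ✓
  (2,3): δ = 62.18°  ✓
antipodal pairs: 4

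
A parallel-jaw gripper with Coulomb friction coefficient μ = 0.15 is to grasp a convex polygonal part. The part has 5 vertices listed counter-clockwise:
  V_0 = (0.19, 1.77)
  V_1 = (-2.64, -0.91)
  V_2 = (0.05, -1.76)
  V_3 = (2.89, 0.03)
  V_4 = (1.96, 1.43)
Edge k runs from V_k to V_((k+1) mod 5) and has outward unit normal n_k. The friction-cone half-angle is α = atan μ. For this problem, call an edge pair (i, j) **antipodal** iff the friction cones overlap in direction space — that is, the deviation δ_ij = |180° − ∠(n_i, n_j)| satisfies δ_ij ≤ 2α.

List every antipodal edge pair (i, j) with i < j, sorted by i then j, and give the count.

count = 2; pairs: (0,2), (1,4)

α = atan 0.15 = 8.53°;  2α = 17.06°
n_0 = (-0.6876, +0.7261)
n_1 = (-0.3013, -0.9535)
n_2 = (+0.5332, -0.8460)
n_3 = (+0.8330, +0.5533)
n_4 = (+0.1886, +0.9820)
  (0,1): δ = 60.98°  ·
  (0,2): δ = 11.22°  ✓
  (0,3): δ = 80.15°  ·
  (0,4): δ = 125.69°  ·
  (1,2): δ = 130.24°  ·
  (1,3): δ = 38.87°  ·
  (1,4): δ = 6.66°  ✓
  (2,3): δ = 88.63°  ·
  (2,4): δ = 43.10°  ·
  (3,4): δ = 134.47°  ·
antipodal pairs: 2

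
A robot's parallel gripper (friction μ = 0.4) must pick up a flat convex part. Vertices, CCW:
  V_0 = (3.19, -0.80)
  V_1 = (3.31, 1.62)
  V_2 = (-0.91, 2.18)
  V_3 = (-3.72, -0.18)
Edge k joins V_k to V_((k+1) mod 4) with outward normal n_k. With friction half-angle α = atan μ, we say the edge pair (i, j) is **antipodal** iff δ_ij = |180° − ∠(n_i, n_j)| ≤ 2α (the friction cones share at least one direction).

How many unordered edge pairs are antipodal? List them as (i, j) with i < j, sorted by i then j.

count = 1; pairs: (1,3)

α = atan 0.4 = 21.80°;  2α = 43.60°
n_0 = (+0.9988, -0.0495)
n_1 = (+0.1315, +0.9913)
n_2 = (-0.6431, +0.7658)
n_3 = (-0.0894, -0.9960)
  (0,1): δ = 94.72°  ·
  (0,2): δ = 47.14°  ·
  (0,3): δ = 87.71°  ·
  (1,2): δ = 132.42°  ·
  (1,3): δ = 2.43°  ✓
  (2,3): δ = 45.15°  ·
antipodal pairs: 1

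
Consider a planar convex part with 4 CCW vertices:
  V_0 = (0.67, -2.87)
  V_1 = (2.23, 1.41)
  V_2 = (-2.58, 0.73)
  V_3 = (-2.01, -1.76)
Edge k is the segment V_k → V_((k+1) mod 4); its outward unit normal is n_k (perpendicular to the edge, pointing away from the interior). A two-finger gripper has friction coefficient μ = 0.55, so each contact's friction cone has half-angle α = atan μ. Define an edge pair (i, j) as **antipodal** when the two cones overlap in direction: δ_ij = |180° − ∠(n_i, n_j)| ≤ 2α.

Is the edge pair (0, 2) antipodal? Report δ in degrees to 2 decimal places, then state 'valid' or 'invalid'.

δ = 32.92°, valid

α = atan 0.55 = 28.81°;  2α = 57.62°
edge 0: e_0 = (+1.56, +4.28);  n_0 = (+0.9395, -0.3424)
edge 2: e_2 = (+0.57, -2.49);  n_2 = (-0.9748, -0.2231)
∠(n_0, n_2) = 147.08°
δ = |180° − 147.08°| = 32.92°
32.92° ≤ 2α = 57.62°  →  valid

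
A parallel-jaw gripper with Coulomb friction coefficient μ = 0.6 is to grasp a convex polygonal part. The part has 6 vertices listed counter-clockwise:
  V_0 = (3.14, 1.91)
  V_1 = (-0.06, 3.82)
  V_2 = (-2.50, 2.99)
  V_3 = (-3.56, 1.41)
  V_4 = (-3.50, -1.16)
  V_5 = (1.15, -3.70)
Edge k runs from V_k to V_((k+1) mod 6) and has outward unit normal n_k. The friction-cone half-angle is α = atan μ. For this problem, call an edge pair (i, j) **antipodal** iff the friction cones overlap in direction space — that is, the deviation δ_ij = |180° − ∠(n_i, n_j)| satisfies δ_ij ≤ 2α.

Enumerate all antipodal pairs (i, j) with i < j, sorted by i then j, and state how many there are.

count = 6; pairs: (0,3), (0,4), (1,4), (1,5), (2,5), (3,5)

α = atan 0.6 = 30.96°;  2α = 61.93°
n_0 = (+0.5125, +0.8587)
n_1 = (-0.3220, +0.9467)
n_2 = (-0.8304, +0.5571)
n_3 = (-0.9997, -0.0233)
n_4 = (-0.4794, -0.8776)
n_5 = (+0.9425, -0.3343)
  (0,1): δ = 130.38°  ·
  (0,2): δ = 93.03°  ·
  (0,3): δ = 57.83°  ✓
  (0,4): δ = 2.19°  ✓
  (0,5): δ = 101.30°  ·
  (1,2): δ = 142.64°  ·
  (1,3): δ = 107.45°  ·
  (1,4): δ = 47.43°  ✓
  (1,5): δ = 51.68°  ✓
  (2,3): δ = 144.81°  ·
  (2,4): δ = 84.79°  ·
  (2,5): δ = 14.33°  ✓
  (3,4): δ = 119.98°  ·
  (3,5): δ = 20.87°  ✓
  (4,5): δ = 80.89°  ·
antipodal pairs: 6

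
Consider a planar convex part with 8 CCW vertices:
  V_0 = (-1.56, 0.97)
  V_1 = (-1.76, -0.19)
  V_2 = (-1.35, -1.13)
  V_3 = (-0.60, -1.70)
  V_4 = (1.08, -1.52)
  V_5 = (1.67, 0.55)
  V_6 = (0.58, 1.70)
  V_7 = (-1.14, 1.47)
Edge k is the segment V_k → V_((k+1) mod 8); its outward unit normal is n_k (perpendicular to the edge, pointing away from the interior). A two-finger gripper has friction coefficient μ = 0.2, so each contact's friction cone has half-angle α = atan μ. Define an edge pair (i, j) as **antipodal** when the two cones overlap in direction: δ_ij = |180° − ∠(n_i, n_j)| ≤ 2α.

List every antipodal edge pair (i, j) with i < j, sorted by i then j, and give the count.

α = atan 0.2 = 11.31°;  2α = 22.62°
n_0 = (-0.9855, +0.1699)
n_1 = (-0.9166, -0.3998)
n_2 = (-0.6051, -0.7962)
n_3 = (+0.1065, -0.9943)
n_4 = (+0.9617, -0.2741)
n_5 = (+0.7258, +0.6879)
n_6 = (-0.1325, +0.9912)
n_7 = (-0.7657, +0.6432)
  (0,1): δ = 146.65°  ·
  (0,2): δ = 117.45°  ·
  (0,3): δ = 74.10°  ·
  (0,4): δ = 6.13°  ✓
  (0,5): δ = 53.25°  ·
  (0,6): δ = 107.40°  ·
  (0,7): δ = 149.75°  ·
  (1,2): δ = 150.80°  ·
  (1,3): δ = 107.45°  ·
  (1,4): δ = 39.47°  ·
  (1,5): δ = 19.90°  ✓
  (1,6): δ = 74.05°  ·
  (1,7): δ = 116.40°  ·
  (2,3): δ = 136.65°  ·
  (2,4): δ = 68.67°  ·
  (2,5): δ = 9.30°  ✓
  (2,6): δ = 44.85°  ·
  (2,7): δ = 87.20°  ·
  (3,4): δ = 112.02°  ·
  (3,5): δ = 52.65°  ·
  (3,6): δ = 1.50°  ✓
  (3,7): δ = 43.85°  ·
  (4,5): δ = 120.63°  ·
  (4,6): δ = 66.47°  ·
  (4,7): δ = 24.12°  ·
  (5,6): δ = 125.85°  ·
  (5,7): δ = 83.50°  ·
  (6,7): δ = 137.65°  ·
antipodal pairs: 4

count = 4; pairs: (0,4), (1,5), (2,5), (3,6)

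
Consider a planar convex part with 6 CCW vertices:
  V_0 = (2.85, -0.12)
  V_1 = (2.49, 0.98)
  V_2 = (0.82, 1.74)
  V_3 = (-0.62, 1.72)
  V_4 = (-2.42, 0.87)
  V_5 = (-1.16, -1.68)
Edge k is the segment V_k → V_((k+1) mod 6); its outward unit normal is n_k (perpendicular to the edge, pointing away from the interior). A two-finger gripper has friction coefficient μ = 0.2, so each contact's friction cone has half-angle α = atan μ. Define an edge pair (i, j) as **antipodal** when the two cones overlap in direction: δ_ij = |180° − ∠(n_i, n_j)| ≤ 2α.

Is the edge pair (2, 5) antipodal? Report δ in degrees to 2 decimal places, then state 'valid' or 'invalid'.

α = atan 0.2 = 11.31°;  2α = 22.62°
edge 2: e_2 = (-1.44, -0.02);  n_2 = (-0.0139, +0.9999)
edge 5: e_5 = (+4.01, +1.56);  n_5 = (+0.3626, -0.9320)
∠(n_2, n_5) = 159.54°
δ = |180° − 159.54°| = 20.46°
20.46° ≤ 2α = 22.62°  →  valid

δ = 20.46°, valid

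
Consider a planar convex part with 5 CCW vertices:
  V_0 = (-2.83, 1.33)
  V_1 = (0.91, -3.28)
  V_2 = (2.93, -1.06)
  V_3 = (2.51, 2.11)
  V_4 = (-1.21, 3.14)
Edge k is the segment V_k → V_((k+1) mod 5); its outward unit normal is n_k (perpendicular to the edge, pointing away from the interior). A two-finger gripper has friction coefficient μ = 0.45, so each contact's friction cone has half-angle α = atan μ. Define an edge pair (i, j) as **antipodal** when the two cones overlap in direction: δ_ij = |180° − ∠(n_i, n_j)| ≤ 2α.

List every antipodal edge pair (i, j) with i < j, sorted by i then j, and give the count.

α = atan 0.45 = 24.23°;  2α = 48.46°
n_0 = (-0.7766, -0.6300)
n_1 = (+0.7396, -0.6730)
n_2 = (+0.9913, +0.1313)
n_3 = (+0.2668, +0.9637)
n_4 = (-0.7451, +0.6669)
  (0,1): δ = 81.35°  ·
  (0,2): δ = 31.50°  ✓
  (0,3): δ = 35.47°  ✓
  (0,4): δ = 99.12°  ·
  (1,2): δ = 130.15°  ·
  (1,3): δ = 63.18°  ·
  (1,4): δ = 0.47°  ✓
  (2,3): δ = 113.02°  ·
  (2,4): δ = 49.38°  ·
  (3,4): δ = 116.35°  ·
antipodal pairs: 3

count = 3; pairs: (0,2), (0,3), (1,4)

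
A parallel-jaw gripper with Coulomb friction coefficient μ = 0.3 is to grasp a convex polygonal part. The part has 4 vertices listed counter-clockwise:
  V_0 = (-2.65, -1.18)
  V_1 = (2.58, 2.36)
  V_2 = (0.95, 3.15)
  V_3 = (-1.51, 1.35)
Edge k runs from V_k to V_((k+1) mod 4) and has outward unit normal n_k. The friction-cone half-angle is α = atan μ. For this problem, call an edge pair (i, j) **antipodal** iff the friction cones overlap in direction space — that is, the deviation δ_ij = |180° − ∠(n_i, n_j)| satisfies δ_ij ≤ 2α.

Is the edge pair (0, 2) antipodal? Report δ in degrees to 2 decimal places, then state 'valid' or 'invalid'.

δ = 2.10°, valid

α = atan 0.3 = 16.70°;  2α = 33.40°
edge 0: e_0 = (+5.23, +3.54);  n_0 = (+0.5605, -0.8281)
edge 2: e_2 = (-2.46, -1.80);  n_2 = (-0.5905, +0.8070)
∠(n_0, n_2) = 177.90°
δ = |180° − 177.90°| = 2.10°
2.10° ≤ 2α = 33.40°  →  valid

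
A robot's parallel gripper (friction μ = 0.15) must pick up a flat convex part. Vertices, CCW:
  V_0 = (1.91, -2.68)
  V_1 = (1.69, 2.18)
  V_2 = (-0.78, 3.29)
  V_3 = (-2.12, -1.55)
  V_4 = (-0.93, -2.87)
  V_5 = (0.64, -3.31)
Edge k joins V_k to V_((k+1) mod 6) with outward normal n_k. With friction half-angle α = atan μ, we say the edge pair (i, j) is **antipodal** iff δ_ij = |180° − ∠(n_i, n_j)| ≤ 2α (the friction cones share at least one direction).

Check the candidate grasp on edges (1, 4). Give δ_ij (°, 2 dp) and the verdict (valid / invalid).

α = atan 0.15 = 8.53°;  2α = 17.06°
edge 1: e_1 = (-2.47, +1.11);  n_1 = (+0.4099, +0.9121)
edge 4: e_4 = (+1.57, -0.44);  n_4 = (-0.2699, -0.9629)
∠(n_1, n_4) = 171.46°
δ = |180° − 171.46°| = 8.54°
8.54° ≤ 2α = 17.06°  →  valid

δ = 8.54°, valid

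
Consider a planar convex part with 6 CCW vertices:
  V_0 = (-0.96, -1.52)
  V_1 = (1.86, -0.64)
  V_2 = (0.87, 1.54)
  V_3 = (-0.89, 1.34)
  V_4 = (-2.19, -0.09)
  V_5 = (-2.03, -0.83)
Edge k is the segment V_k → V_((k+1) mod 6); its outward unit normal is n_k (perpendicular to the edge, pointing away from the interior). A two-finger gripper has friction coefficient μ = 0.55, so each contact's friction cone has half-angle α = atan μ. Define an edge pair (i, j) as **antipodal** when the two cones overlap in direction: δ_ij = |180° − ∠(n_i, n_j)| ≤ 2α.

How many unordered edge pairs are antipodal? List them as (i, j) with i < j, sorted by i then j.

α = atan 0.55 = 28.81°;  2α = 57.62°
n_0 = (+0.2979, -0.9546)
n_1 = (+0.9105, +0.4135)
n_2 = (-0.1129, +0.9936)
n_3 = (-0.7399, +0.6727)
n_4 = (-0.9774, -0.2113)
n_5 = (-0.5419, -0.8404)
  (0,1): δ = 82.91°  ·
  (0,2): δ = 10.85°  ✓
  (0,3): δ = 30.40°  ✓
  (0,4): δ = 84.87°  ·
  (0,5): δ = 129.85°  ·
  (1,2): δ = 107.94°  ·
  (1,3): δ = 66.70°  ·
  (1,4): δ = 12.22°  ✓
  (1,5): δ = 32.76°  ✓
  (2,3): δ = 138.76°  ·
  (2,4): δ = 84.28°  ·
  (2,5): δ = 39.30°  ✓
  (3,4): δ = 125.53°  ·
  (3,5): δ = 80.54°  ·
  (4,5): δ = 135.02°  ·
antipodal pairs: 5

count = 5; pairs: (0,2), (0,3), (1,4), (1,5), (2,5)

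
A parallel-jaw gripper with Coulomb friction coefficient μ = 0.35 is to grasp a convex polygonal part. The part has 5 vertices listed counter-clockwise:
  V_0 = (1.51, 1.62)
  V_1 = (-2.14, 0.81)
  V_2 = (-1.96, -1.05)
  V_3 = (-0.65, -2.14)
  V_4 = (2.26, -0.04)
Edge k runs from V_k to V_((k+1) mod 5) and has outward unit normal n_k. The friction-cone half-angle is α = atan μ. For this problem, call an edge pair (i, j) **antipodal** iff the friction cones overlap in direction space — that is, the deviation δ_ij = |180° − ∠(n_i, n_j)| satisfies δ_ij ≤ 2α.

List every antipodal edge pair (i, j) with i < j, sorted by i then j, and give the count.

α = atan 0.35 = 19.29°;  2α = 38.58°
n_0 = (-0.2166, +0.9762)
n_1 = (-0.9954, -0.0963)
n_2 = (-0.6396, -0.7687)
n_3 = (+0.5852, -0.8109)
n_4 = (+0.9113, +0.4117)
  (0,1): δ = 96.98°  ·
  (0,2): δ = 52.27°  ·
  (0,3): δ = 23.30°  ✓
  (0,4): δ = 101.80°  ·
  (1,2): δ = 135.29°  ·
  (1,3): δ = 59.71°  ·
  (1,4): δ = 18.79°  ✓
  (2,3): δ = 104.42°  ·
  (2,4): δ = 25.92°  ✓
  (3,4): δ = 101.50°  ·
antipodal pairs: 3

count = 3; pairs: (0,3), (1,4), (2,4)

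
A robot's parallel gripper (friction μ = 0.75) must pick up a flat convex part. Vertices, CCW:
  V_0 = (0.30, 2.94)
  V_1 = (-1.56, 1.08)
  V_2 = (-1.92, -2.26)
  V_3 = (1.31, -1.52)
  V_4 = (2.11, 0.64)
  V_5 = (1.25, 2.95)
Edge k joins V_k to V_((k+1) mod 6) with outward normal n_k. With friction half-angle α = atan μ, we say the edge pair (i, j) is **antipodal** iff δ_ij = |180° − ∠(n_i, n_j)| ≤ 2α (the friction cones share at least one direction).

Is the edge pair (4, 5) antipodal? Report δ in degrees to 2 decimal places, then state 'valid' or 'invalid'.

δ = 109.82°, invalid

α = atan 0.75 = 36.87°;  2α = 73.74°
edge 4: e_4 = (-0.86, +2.31);  n_4 = (+0.9372, +0.3489)
edge 5: e_5 = (-0.95, -0.01);  n_5 = (-0.0105, +0.9999)
∠(n_4, n_5) = 70.18°
δ = |180° − 70.18°| = 109.82°
109.82° > 2α = 73.74°  →  invalid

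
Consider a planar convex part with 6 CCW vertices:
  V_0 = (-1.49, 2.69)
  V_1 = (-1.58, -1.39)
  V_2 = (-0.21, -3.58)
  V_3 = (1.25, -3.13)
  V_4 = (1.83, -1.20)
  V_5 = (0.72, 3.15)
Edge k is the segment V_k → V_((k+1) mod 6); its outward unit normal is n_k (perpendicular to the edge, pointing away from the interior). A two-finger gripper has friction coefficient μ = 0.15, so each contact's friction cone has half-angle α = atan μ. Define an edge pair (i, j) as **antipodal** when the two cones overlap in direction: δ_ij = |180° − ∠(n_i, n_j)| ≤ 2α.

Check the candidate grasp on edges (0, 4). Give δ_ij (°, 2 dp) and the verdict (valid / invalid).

δ = 15.58°, valid

α = atan 0.15 = 8.53°;  2α = 17.06°
edge 0: e_0 = (-0.09, -4.08);  n_0 = (-0.9998, +0.0221)
edge 4: e_4 = (-1.11, +4.35);  n_4 = (+0.9690, +0.2472)
∠(n_0, n_4) = 164.42°
δ = |180° − 164.42°| = 15.58°
15.58° ≤ 2α = 17.06°  →  valid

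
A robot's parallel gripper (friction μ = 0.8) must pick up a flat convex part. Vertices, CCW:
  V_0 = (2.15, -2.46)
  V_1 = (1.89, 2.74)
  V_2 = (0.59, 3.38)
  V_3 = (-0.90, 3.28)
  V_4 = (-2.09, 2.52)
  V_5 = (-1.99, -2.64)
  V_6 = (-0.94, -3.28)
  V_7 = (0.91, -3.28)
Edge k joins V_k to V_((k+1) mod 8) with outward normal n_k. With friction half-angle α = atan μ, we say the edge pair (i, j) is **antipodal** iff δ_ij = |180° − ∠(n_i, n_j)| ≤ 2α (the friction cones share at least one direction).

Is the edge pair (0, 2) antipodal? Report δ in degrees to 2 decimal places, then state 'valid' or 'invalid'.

α = atan 0.8 = 38.66°;  2α = 77.32°
edge 0: e_0 = (-0.26, +5.20);  n_0 = (+0.9988, +0.0499)
edge 2: e_2 = (-1.49, -0.10);  n_2 = (-0.0670, +0.9978)
∠(n_0, n_2) = 90.98°
δ = |180° − 90.98°| = 89.02°
89.02° > 2α = 77.32°  →  invalid

δ = 89.02°, invalid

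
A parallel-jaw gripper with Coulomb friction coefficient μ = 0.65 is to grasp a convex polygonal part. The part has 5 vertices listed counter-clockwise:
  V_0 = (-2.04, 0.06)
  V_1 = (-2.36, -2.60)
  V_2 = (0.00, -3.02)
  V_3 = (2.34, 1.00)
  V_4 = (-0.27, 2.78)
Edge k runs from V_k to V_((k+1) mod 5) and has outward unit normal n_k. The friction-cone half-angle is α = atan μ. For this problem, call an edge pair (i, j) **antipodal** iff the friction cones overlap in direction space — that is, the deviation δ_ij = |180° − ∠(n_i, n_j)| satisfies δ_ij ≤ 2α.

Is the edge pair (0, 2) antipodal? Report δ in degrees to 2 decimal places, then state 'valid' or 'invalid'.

α = atan 0.65 = 33.02°;  2α = 66.05°
edge 0: e_0 = (-0.32, -2.66);  n_0 = (-0.9928, +0.1194)
edge 2: e_2 = (+2.34, +4.02);  n_2 = (+0.8642, -0.5031)
∠(n_0, n_2) = 156.66°
δ = |180° − 156.66°| = 23.34°
23.34° ≤ 2α = 66.05°  →  valid

δ = 23.34°, valid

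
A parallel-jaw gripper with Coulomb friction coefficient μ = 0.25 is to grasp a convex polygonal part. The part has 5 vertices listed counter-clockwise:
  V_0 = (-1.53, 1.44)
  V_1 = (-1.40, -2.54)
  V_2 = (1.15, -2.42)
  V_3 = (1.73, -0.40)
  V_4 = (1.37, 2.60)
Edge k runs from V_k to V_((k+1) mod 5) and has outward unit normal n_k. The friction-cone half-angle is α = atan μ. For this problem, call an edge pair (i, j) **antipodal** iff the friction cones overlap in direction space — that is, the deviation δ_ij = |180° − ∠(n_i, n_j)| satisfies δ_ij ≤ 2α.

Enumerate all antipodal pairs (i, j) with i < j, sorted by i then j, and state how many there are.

α = atan 0.25 = 14.04°;  2α = 28.07°
n_0 = (-0.9995, -0.0326)
n_1 = (+0.0470, -0.9989)
n_2 = (+0.9612, -0.2760)
n_3 = (+0.9929, +0.1191)
n_4 = (-0.3714, +0.9285)
  (0,1): δ = 89.18°  ·
  (0,2): δ = 17.89°  ✓
  (0,3): δ = 4.97°  ✓
  (0,4): δ = 109.93°  ·
  (1,2): δ = 108.71°  ·
  (1,3): δ = 85.85°  ·
  (1,4): δ = 19.11°  ✓
  (2,3): δ = 157.14°  ·
  (2,4): δ = 52.18°  ·
  (3,4): δ = 75.04°  ·
antipodal pairs: 3

count = 3; pairs: (0,2), (0,3), (1,4)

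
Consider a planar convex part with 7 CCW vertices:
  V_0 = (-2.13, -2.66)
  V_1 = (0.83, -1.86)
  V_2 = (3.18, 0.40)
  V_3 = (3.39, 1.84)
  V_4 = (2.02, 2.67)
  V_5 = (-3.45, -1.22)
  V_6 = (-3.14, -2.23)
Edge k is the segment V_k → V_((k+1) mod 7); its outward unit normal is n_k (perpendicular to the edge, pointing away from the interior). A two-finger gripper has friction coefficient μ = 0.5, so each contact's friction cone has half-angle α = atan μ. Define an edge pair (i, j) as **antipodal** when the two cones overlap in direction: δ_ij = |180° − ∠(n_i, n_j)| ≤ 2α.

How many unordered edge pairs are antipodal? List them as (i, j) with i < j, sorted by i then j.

count = 7; pairs: (0,3), (0,4), (1,4), (2,4), (2,5), (3,5), (3,6)

α = atan 0.5 = 26.57°;  2α = 53.13°
n_0 = (+0.2609, -0.9654)
n_1 = (+0.6932, -0.7208)
n_2 = (+0.9895, -0.1443)
n_3 = (+0.5182, +0.8553)
n_4 = (-0.5795, +0.8149)
n_5 = (-0.9560, -0.2934)
n_6 = (-0.3917, -0.9201)
  (0,1): δ = 151.24°  ·
  (0,2): δ = 113.42°  ·
  (0,3): δ = 46.33°  ✓
  (0,4): δ = 20.29°  ✓
  (0,5): δ = 91.94°  ·
  (0,6): δ = 141.81°  ·
  (1,2): δ = 142.18°  ·
  (1,3): δ = 75.09°  ·
  (1,4): δ = 8.46°  ✓
  (1,5): δ = 63.18°  ·
  (1,6): δ = 113.06°  ·
  (2,3): δ = 112.91°  ·
  (2,4): δ = 46.28°  ✓
  (2,5): δ = 25.36°  ✓
  (2,6): δ = 75.24°  ·
  (3,4): δ = 113.37°  ·
  (3,5): δ = 41.73°  ✓
  (3,6): δ = 8.15°  ✓
  (4,5): δ = 108.36°  ·
  (4,6): δ = 58.48°  ·
  (5,6): δ = 130.12°  ·
antipodal pairs: 7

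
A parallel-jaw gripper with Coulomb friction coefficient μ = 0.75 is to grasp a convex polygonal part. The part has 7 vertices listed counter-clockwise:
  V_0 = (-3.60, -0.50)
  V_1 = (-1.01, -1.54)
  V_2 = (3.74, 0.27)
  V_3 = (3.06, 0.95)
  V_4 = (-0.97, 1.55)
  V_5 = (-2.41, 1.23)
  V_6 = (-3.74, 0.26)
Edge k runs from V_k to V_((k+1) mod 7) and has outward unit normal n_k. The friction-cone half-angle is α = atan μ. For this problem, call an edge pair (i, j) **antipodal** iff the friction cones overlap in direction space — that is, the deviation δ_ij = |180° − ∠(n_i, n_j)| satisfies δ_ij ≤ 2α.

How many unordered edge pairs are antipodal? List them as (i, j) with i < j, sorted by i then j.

α = atan 0.75 = 36.87°;  2α = 73.74°
n_0 = (-0.3726, -0.9280)
n_1 = (+0.3561, -0.9345)
n_2 = (+0.7071, +0.7071)
n_3 = (+0.1473, +0.9891)
n_4 = (-0.2169, +0.9762)
n_5 = (-0.5893, +0.8079)
n_6 = (-0.9835, -0.1812)
  (0,1): δ = 137.26°  ·
  (0,2): δ = 23.12°  ✓
  (0,3): δ = 13.41°  ✓
  (0,4): δ = 34.41°  ✓
  (0,5): δ = 57.98°  ✓
  (0,6): δ = 122.32°  ·
  (1,2): δ = 65.86°  ✓
  (1,3): δ = 29.33°  ✓
  (1,4): δ = 8.33°  ✓
  (1,5): δ = 15.24°  ✓
  (1,6): δ = 79.58°  ·
  (2,3): δ = 143.47°  ·
  (2,4): δ = 122.47°  ·
  (2,5): δ = 98.90°  ·
  (2,6): δ = 34.56°  ✓
  (3,4): δ = 159.00°  ·
  (3,5): δ = 135.43°  ·
  (3,6): δ = 71.09°  ✓
  (4,5): δ = 156.42°  ·
  (4,6): δ = 92.09°  ·
  (5,6): δ = 115.67°  ·
antipodal pairs: 10

count = 10; pairs: (0,2), (0,3), (0,4), (0,5), (1,2), (1,3), (1,4), (1,5), (2,6), (3,6)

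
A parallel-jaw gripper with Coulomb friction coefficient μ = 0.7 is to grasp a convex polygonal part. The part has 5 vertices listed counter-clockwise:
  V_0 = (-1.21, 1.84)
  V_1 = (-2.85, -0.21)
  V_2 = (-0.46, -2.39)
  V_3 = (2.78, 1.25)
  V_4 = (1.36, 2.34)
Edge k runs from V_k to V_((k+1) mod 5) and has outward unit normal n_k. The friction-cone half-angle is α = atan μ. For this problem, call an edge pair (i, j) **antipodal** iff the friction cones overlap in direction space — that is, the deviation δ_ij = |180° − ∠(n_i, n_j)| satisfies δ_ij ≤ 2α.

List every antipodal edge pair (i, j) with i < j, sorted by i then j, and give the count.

α = atan 0.7 = 34.99°;  2α = 69.98°
n_0 = (-0.7809, +0.6247)
n_1 = (-0.6739, -0.7388)
n_2 = (+0.7470, -0.6649)
n_3 = (+0.6089, +0.7932)
n_4 = (-0.1910, +0.9816)
  (0,1): δ = 93.71°  ·
  (0,2): δ = 3.01°  ✓
  (0,3): δ = 91.15°  ·
  (0,4): δ = 139.67°  ·
  (1,2): δ = 89.30°  ·
  (1,3): δ = 4.86°  ✓
  (1,4): δ = 53.38°  ✓
  (2,3): δ = 85.84°  ·
  (2,4): δ = 37.32°  ✓
  (3,4): δ = 131.48°  ·
antipodal pairs: 4

count = 4; pairs: (0,2), (1,3), (1,4), (2,4)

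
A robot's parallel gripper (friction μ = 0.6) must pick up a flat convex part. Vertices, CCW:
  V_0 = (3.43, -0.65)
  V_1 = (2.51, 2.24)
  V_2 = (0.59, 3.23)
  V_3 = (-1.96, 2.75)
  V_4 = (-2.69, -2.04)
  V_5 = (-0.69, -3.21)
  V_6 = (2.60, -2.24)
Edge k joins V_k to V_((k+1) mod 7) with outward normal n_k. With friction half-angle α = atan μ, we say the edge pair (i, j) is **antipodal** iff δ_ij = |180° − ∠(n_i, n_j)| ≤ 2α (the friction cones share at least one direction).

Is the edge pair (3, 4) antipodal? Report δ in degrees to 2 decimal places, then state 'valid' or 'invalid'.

α = atan 0.6 = 30.96°;  2α = 61.93°
edge 3: e_3 = (-0.73, -4.79);  n_3 = (-0.9886, +0.1507)
edge 4: e_4 = (+2.00, -1.17);  n_4 = (-0.5049, -0.8632)
∠(n_3, n_4) = 68.34°
δ = |180° − 68.34°| = 111.66°
111.66° > 2α = 61.93°  →  invalid

δ = 111.66°, invalid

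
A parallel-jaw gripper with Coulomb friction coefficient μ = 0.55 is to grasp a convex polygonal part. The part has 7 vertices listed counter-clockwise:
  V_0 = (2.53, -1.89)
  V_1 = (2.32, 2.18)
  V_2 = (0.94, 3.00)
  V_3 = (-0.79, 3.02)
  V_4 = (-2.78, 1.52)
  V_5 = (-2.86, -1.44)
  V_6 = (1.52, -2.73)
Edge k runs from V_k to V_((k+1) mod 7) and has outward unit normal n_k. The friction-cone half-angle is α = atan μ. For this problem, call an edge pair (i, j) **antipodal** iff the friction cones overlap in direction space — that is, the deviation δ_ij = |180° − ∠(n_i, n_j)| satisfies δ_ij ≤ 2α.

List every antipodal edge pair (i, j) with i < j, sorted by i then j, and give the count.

count = 8; pairs: (0,3), (0,4), (1,5), (2,5), (2,6), (3,5), (3,6), (4,6)

α = atan 0.55 = 28.81°;  2α = 57.62°
n_0 = (+0.9987, +0.0515)
n_1 = (+0.5108, +0.8597)
n_2 = (+0.0116, +0.9999)
n_3 = (-0.6019, +0.7986)
n_4 = (-0.9996, +0.0270)
n_5 = (-0.2825, -0.9593)
n_6 = (+0.6394, -0.7688)
  (0,1): δ = 123.67°  ·
  (0,2): δ = 93.62°  ·
  (0,3): δ = 55.95°  ✓
  (0,4): δ = 4.50°  ✓
  (0,5): δ = 70.64°  ·
  (0,6): δ = 126.80°  ·
  (1,2): δ = 149.94°  ·
  (1,3): δ = 112.27°  ·
  (1,4): δ = 60.83°  ·
  (1,5): δ = 14.31°  ✓
  (1,6): δ = 70.47°  ·
  (2,3): δ = 142.33°  ·
  (2,4): δ = 90.89°  ·
  (2,5): δ = 15.75°  ✓
  (2,6): δ = 40.41°  ✓
  (3,4): δ = 128.56°  ·
  (3,5): δ = 53.42°  ✓
  (3,6): δ = 2.74°  ✓
  (4,5): δ = 104.86°  ·
  (4,6): δ = 48.70°  ✓
  (5,6): δ = 123.84°  ·
antipodal pairs: 8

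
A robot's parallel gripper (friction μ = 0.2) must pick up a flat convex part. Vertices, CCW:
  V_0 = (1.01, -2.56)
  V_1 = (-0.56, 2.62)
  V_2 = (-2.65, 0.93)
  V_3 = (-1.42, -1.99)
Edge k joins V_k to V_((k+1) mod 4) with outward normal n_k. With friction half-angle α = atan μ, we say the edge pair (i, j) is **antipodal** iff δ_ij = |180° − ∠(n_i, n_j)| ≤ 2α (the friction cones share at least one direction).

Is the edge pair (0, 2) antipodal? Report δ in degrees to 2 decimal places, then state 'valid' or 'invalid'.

α = atan 0.2 = 11.31°;  2α = 22.62°
edge 0: e_0 = (-1.57, +5.18);  n_0 = (+0.9570, +0.2901)
edge 2: e_2 = (+1.23, -2.92);  n_2 = (-0.9216, -0.3882)
∠(n_0, n_2) = 174.02°
δ = |180° − 174.02°| = 5.98°
5.98° ≤ 2α = 22.62°  →  valid

δ = 5.98°, valid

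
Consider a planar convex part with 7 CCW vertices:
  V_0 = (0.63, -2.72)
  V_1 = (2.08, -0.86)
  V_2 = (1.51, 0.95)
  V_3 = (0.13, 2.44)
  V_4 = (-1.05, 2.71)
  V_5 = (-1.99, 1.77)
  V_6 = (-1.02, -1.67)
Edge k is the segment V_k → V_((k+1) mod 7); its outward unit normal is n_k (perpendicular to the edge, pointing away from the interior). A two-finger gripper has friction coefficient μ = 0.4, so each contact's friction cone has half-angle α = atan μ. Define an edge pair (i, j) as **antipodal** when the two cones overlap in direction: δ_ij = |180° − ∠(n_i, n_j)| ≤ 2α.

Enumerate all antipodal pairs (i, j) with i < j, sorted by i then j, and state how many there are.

count = 6; pairs: (0,4), (1,5), (1,6), (2,5), (2,6), (3,6)

α = atan 0.4 = 21.80°;  2α = 43.60°
n_0 = (+0.7887, -0.6148)
n_1 = (+0.9538, +0.3004)
n_2 = (+0.7337, +0.6795)
n_3 = (+0.2230, +0.9748)
n_4 = (-0.7071, +0.7071)
n_5 = (-0.9625, -0.2714)
n_6 = (-0.5369, -0.8437)
  (0,1): δ = 124.58°  ·
  (0,2): δ = 99.26°  ·
  (0,3): δ = 64.95°  ·
  (0,4): δ = 7.06°  ✓
  (0,5): δ = 53.69°  ·
  (0,6): δ = 95.47°  ·
  (1,2): δ = 154.68°  ·
  (1,3): δ = 120.37°  ·
  (1,4): δ = 62.48°  ·
  (1,5): δ = 1.73°  ✓
  (1,6): δ = 40.05°  ✓
  (2,3): δ = 145.69°  ·
  (2,4): δ = 87.81°  ·
  (2,5): δ = 27.06°  ✓
  (2,6): δ = 14.72°  ✓
  (3,4): δ = 122.11°  ·
  (3,5): δ = 61.36°  ·
  (3,6): δ = 19.58°  ✓
  (4,5): δ = 119.25°  ·
  (4,6): δ = 77.47°  ·
  (5,6): δ = 138.22°  ·
antipodal pairs: 6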